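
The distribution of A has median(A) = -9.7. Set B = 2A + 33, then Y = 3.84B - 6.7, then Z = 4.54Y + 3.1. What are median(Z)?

median(Z) = 209.77896

median(B) = 2·(-9.7) + 33 = 13.6.
median(Y) = 3.84·13.6 + (-6.7) = 45.524.
median(Z) = 4.54·45.524 + 3.1 = 209.77896.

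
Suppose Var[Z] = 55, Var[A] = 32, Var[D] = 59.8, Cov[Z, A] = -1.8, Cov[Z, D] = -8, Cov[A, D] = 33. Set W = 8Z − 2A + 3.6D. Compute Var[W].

Var[W] = 3544.608

Var[W] = a²·Var[Z] + b²·Var[A] + c²·Var[D] + 2ab·Cov[Z, A] + 2ac·Cov[Z, D] + 2bc·Cov[A, D], with a = 8, b = -2, c = 3.6.
= 3520 + 128 + 775.008 + 57.6 + (-460.8) + (-475.2)
= 3544.608.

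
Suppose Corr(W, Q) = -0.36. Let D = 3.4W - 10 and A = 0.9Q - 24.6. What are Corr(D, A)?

Linear rescalings preserve correlation up to sign; here the slopes 3.4 and 0.9 have the same sign, so Corr(D, A) = Corr(W, Q) = -0.36.

Corr(D, A) = -0.36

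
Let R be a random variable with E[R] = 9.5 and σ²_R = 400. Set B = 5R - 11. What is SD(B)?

SD(B) = 100

B = 5R - 11 is linear with a = 5, b = -11.
SD(R) = √400 = 20.
SD(B) = |a|·SD(R) = |5|·20 = 100.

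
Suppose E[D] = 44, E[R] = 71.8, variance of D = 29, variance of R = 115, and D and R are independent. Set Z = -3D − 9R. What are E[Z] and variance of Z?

E[Z] = -778.2, variance of Z = 9576

E[Z] = (-3)·E[D] + (-9)·E[R] = (-3)·44 + (-9)·71.8 = -778.2.
variance of Z = a²·variance of D + b²·variance of R + 2ab·Cov[D, R] with a = -3, b = -9.
Independence gives Cov[D, R] = 0.
= (-3)²·29 + (-9)²·115 + 2·(-3)·(-9)·0
= 261 + 9315 + 0 = 9576.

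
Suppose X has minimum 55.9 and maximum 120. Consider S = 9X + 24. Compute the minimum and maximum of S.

a = 9 > 0, so min(S) = a·min(X)+b = 9·55.9 + 24 = 527.1 and max(S) = 9·120 + 24 = 1104.

min(S) = 527.1, max(S) = 1104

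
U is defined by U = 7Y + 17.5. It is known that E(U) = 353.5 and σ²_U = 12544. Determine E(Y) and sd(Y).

E(Y) = 48, sd(Y) = 16

From U = 7Y + 17.5: E(U) = a·E(Y) + b, so E(Y) = (E(U) − b)/a = (353.5 − 17.5)/7 = 48.
sd(U) = √12544 = 112.
sd(U) = |a|·sd(Y), so sd(Y) = 112/|7| = 16.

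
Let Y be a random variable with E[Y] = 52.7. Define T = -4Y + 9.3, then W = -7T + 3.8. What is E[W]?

E[W] = 1414.3

E[T] = (-4)·52.7 + 9.3 = -201.5.
E[W] = (-7)·(-201.5) + 3.8 = 1414.3.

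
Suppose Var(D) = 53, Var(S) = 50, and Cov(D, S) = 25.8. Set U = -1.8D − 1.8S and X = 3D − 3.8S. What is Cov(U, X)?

By bilinearity, Cov(U, X) = ac·Var(D) + bd·Var(S) + (ad+bc)·Cov(D, S), with a=-1.8, b=-1.8, c=3, d=-3.8.
ac·Var(D) = (-1.8)·3·53 = -286.2
bd·Var(S) = (-1.8)·(-3.8)·50 = 342
(ad+bc)·Cov(D, S) = (1.44)·25.8 = 37.152
Cov(U, X) = -286.2 + 342 + 37.152 = 92.952.

Cov(U, X) = 92.952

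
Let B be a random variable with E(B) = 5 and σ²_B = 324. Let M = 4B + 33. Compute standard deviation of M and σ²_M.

standard deviation of M = 72, σ²_M = 5184

M = 4B + 33 is linear with a = 4, b = 33.
standard deviation of B = √324 = 18.
standard deviation of M = |a|·standard deviation of B = |4|·18 = 72.
σ²_M = a²·σ²_B = 4²·324 = 5184 (the additive constant 33 does not affect variance).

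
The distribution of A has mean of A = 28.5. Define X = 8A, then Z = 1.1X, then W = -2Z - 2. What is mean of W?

mean of W = -503.6

mean of X = 8·28.5 = 228.
mean of Z = 1.1·228 = 250.8.
mean of W = (-2)·250.8 + (-2) = -503.6.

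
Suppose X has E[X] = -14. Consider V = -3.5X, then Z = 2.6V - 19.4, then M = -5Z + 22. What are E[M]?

E[M] = -518

E[V] = (-3.5)·(-14) = 49.
E[Z] = 2.6·49 + (-19.4) = 108.
E[M] = (-5)·108 + 22 = -518.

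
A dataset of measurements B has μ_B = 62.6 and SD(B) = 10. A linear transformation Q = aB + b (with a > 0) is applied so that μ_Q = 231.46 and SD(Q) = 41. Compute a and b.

a = 4.1, b = -25.2

SD(Q) = a·SD(B) (a > 0), so a = 41/10 = 4.1.
μ_Q = a·μ_B + b, so b = 231.46 − 4.1·62.6 = -25.2.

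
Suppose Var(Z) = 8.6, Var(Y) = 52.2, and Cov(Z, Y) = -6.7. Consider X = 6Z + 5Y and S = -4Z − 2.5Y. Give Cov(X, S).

By bilinearity, Cov(X, S) = ac·Var(Z) + bd·Var(Y) + (ad+bc)·Cov(Z, Y), with a=6, b=5, c=-4, d=-2.5.
ac·Var(Z) = 6·(-4)·8.6 = -206.4
bd·Var(Y) = 5·(-2.5)·52.2 = -652.5
(ad+bc)·Cov(Z, Y) = (-35)·(-6.7) = 234.5
Cov(X, S) = -206.4 + (-652.5) + 234.5 = -624.4.

Cov(X, S) = -624.4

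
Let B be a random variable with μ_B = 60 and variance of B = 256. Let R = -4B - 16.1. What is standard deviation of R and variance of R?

standard deviation of R = 64, variance of R = 4096

R = -4B - 16.1 is linear with a = -4, b = -16.1.
standard deviation of B = √256 = 16.
standard deviation of R = |a|·standard deviation of B = |-4|·16 = 64.
variance of R = a²·variance of B = (-4)²·256 = 4096 (the additive constant -16.1 does not affect variance).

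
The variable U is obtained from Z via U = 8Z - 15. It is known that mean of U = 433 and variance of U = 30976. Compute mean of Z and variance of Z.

From U = 8Z - 15: mean of U = a·mean of Z + b, so mean of Z = (mean of U − b)/a = (433 − (-15))/8 = 56.
variance of U = a²·variance of Z, so variance of Z = 30976/8² = 484.

mean of Z = 56, variance of Z = 484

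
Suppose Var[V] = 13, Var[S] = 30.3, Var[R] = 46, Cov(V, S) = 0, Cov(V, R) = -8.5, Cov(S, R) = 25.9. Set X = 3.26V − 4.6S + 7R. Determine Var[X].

Var[X] = 977.4068

Var[X] = a²·Var[V] + b²·Var[S] + c²·Var[R] + 2ab·Cov(V, S) + 2ac·Cov(V, R) + 2bc·Cov(S, R), with a = 3.26, b = -4.6, c = 7.
= 138.1588 + 641.148 + 2254 + 0 + (-387.94) + (-1667.96)
= 977.4068.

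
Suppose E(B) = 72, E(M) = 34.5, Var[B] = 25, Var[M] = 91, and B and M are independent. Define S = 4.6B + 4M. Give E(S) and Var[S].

E(S) = 469.2, Var[S] = 1985

E(S) = 4.6·E(B) + 4·E(M) = 4.6·72 + 4·34.5 = 469.2.
Var[S] = a²·Var[B] + b²·Var[M] + 2ab·Cov(B, M) with a = 4.6, b = 4.
Independence gives Cov(B, M) = 0.
= 4.6²·25 + 4²·91 + 2·4.6·4·0
= 529 + 1456 + 0 = 1985.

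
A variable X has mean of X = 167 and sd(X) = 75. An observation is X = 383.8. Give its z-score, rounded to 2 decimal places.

z = 2.89

z = (X − mean of X) / sd(X) = (383.8 − 167) / 75 ≈ 2.89.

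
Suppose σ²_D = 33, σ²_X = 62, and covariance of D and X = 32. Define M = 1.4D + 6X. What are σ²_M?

σ²_M = a²·σ²_D + b²·σ²_X + 2ab·covariance of D and X with a = 1.4, b = 6.
= 1.4²·33 + 6²·62 + 2·1.4·6·32
= 64.68 + 2232 + 537.6 = 2834.28.

σ²_M = 2834.28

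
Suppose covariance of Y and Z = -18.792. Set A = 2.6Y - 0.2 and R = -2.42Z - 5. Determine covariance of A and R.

covariance of A and R = 118.239264

covariance of A and R = a·c·covariance of Y and Z = 2.6·(-2.42)·(-18.792) = 118.239264. Additive constants drop out.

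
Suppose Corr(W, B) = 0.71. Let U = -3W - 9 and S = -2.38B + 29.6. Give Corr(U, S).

Corr(U, S) = 0.71

Linear rescalings preserve correlation up to sign; here the slopes -3 and -2.38 have the same sign, so Corr(U, S) = Corr(W, B) = 0.71.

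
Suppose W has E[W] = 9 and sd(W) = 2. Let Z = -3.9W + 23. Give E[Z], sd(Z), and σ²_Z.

E[Z] = -12.1, sd(Z) = 7.8, σ²_Z = 60.84

Z = -3.9W + 23 is linear with a = -3.9, b = 23.
E[Z] = a·E[W] + b = (-3.9)·9 + 23 = -12.1.
sd(Z) = |a|·sd(W) = |-3.9|·2 = 7.8.
σ²_W = 2² = 4.
σ²_Z = a²·σ²_W = (-3.9)²·4 = 60.84 (the additive constant 23 does not affect variance).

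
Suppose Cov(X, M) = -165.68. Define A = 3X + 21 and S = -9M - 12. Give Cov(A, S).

Cov(A, S) = 4473.36

Cov(A, S) = a·c·Cov(X, M) = 3·(-9)·(-165.68) = 4473.36. Additive constants drop out.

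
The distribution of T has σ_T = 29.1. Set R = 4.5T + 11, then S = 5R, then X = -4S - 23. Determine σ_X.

σ_R = |4.5|·29.1 = 130.95.
σ_S = |5|·130.95 = 654.75.
σ_X = |-4|·654.75 = 2619.

σ_X = 2619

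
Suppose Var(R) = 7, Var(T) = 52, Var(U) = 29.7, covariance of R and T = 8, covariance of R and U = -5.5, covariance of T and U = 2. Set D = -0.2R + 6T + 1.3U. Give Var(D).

Var(D) = a²·Var(R) + b²·Var(T) + c²·Var(U) + 2ab·covariance of R and T + 2ac·covariance of R and U + 2bc·covariance of T and U, with a = -0.2, b = 6, c = 1.3.
= 0.28 + 1872 + 50.193 + (-19.2) + 2.86 + 31.2
= 1937.333.

Var(D) = 1937.333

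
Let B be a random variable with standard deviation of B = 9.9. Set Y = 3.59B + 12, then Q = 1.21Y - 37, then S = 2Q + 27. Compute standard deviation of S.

standard deviation of S = 86.00922

standard deviation of Y = |3.59|·9.9 = 35.541.
standard deviation of Q = |1.21|·35.541 = 43.00461.
standard deviation of S = |2|·43.00461 = 86.00922.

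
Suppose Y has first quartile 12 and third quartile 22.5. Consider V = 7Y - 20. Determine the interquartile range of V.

IQR(V) = 73.5

IQR of Y = Q3 − Q1 = 22.5 − 12 = 10.5.
Under V = aY + b, IQR(V) = |a|·IQR(Y) = |7|·10.5 = 73.5 (shifts cancel; spread scales by |a|).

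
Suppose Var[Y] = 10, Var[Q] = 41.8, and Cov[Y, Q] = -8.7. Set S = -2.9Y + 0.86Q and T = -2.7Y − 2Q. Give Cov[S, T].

By bilinearity, Cov[S, T] = ac·Var[Y] + bd·Var[Q] + (ad+bc)·Cov[Y, Q], with a=-2.9, b=0.86, c=-2.7, d=-2.
ac·Var[Y] = (-2.9)·(-2.7)·10 = 78.3
bd·Var[Q] = 0.86·(-2)·41.8 = -71.896
(ad+bc)·Cov[Y, Q] = (3.478)·(-8.7) = -30.2586
Cov[S, T] = 78.3 + (-71.896) + (-30.2586) = -23.8546.

Cov[S, T] = -23.8546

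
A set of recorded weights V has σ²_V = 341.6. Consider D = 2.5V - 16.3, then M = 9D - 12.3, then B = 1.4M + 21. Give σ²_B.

σ²_D = 2.5²·341.6 = 2135.
σ²_M = 9²·2135 = 172935.
σ²_B = 1.4²·172935 = 338952.6.

σ²_B = 338952.6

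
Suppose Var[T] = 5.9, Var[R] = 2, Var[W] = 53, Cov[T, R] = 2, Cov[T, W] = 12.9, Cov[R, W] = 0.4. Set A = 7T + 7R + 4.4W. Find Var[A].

Var[A] = 2428.46

Var[A] = a²·Var[T] + b²·Var[R] + c²·Var[W] + 2ab·Cov[T, R] + 2ac·Cov[T, W] + 2bc·Cov[R, W], with a = 7, b = 7, c = 4.4.
= 289.1 + 98 + 1026.08 + 196 + 794.64 + 24.64
= 2428.46.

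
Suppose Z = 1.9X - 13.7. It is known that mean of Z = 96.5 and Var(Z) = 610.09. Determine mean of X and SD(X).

mean of X = 58, SD(X) = 13

From Z = 1.9X - 13.7: mean of Z = a·mean of X + b, so mean of X = (mean of Z − b)/a = (96.5 − (-13.7))/1.9 = 58.
SD(Z) = √610.09 = 24.7.
SD(Z) = |a|·SD(X), so SD(X) = 24.7/|1.9| = 13.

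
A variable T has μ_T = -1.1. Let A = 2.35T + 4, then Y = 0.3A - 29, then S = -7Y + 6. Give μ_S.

μ_A = 2.35·(-1.1) + 4 = 1.415.
μ_Y = 0.3·1.415 + (-29) = -28.5755.
μ_S = (-7)·(-28.5755) + 6 = 206.0285.

μ_S = 206.0285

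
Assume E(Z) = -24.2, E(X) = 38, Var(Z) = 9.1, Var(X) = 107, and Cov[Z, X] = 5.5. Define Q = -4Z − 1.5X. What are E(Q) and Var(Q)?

E(Q) = 39.8, Var(Q) = 452.35

E(Q) = (-4)·E(Z) + (-1.5)·E(X) = (-4)·(-24.2) + (-1.5)·38 = 39.8.
Var(Q) = a²·Var(Z) + b²·Var(X) + 2ab·Cov[Z, X] with a = -4, b = -1.5.
= (-4)²·9.1 + (-1.5)²·107 + 2·(-4)·(-1.5)·5.5
= 145.6 + 240.75 + 66 = 452.35.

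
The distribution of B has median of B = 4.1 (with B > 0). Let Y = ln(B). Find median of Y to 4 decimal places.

ln(B) is monotone on this domain, so median of Y = ln(4.1) ≈ 1.411.

median of Y = 1.411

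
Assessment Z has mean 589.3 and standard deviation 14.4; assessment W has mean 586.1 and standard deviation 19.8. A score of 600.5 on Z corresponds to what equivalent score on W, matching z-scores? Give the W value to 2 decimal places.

W = 601.50

z = (600.5 − 589.3)/14.4 ≈ 0.7778.
W = 586.1 + z·19.8 = 586.1 + (600.5 − 589.3)·19.8/14.4 = 601.50.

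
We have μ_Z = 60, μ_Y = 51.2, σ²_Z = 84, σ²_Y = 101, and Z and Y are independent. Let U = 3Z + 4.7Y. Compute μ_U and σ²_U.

μ_U = 420.64, σ²_U = 2987.09

μ_U = 3·μ_Z + 4.7·μ_Y = 3·60 + 4.7·51.2 = 420.64.
σ²_U = a²·σ²_Z + b²·σ²_Y + 2ab·covariance of Z and Y with a = 3, b = 4.7.
Independence gives covariance of Z and Y = 0.
= 3²·84 + 4.7²·101 + 2·3·4.7·0
= 756 + 2231.09 + 0 = 2987.09.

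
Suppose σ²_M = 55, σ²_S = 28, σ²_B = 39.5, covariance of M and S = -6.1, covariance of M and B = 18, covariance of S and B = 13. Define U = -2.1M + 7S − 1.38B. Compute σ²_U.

σ²_U = 1722.2818

σ²_U = a²·σ²_M + b²·σ²_S + c²·σ²_B + 2ab·covariance of M and S + 2ac·covariance of M and B + 2bc·covariance of S and B, with a = -2.1, b = 7, c = -1.38.
= 242.55 + 1372 + 75.2238 + 179.34 + 104.328 + (-251.16)
= 1722.2818.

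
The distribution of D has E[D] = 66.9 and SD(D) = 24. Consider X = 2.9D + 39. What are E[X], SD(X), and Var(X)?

X = 2.9D + 39 is linear with a = 2.9, b = 39.
E[X] = a·E[D] + b = 2.9·66.9 + 39 = 233.01.
SD(X) = |a|·SD(D) = |2.9|·24 = 69.6.
Var(D) = 24² = 576.
Var(X) = a²·Var(D) = 2.9²·576 = 4844.16 (the additive constant 39 does not affect variance).

E[X] = 233.01, SD(X) = 69.6, Var(X) = 4844.16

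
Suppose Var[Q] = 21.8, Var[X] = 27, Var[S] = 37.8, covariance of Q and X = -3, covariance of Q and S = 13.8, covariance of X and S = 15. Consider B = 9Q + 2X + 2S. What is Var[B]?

Var[B] = 2533.8

Var[B] = a²·Var[Q] + b²·Var[X] + c²·Var[S] + 2ab·covariance of Q and X + 2ac·covariance of Q and S + 2bc·covariance of X and S, with a = 9, b = 2, c = 2.
= 1765.8 + 108 + 151.2 + (-108) + 496.8 + 120
= 2533.8.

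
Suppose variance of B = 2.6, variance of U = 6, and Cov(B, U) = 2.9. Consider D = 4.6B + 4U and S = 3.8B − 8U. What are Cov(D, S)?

By bilinearity, Cov(D, S) = ac·variance of B + bd·variance of U + (ad+bc)·Cov(B, U), with a=4.6, b=4, c=3.8, d=-8.
ac·variance of B = 4.6·3.8·2.6 = 45.448
bd·variance of U = 4·(-8)·6 = -192
(ad+bc)·Cov(B, U) = (-21.6)·2.9 = -62.64
Cov(D, S) = 45.448 + (-192) + (-62.64) = -209.192.

Cov(D, S) = -209.192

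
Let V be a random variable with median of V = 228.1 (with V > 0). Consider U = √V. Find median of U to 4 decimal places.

√V is monotone on this domain, so median of U = √(228.1) ≈ 15.103.

median of U = 15.103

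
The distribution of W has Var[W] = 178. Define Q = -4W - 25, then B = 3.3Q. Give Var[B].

Var[Q] = (-4)²·178 = 2848.
Var[B] = 3.3²·2848 = 31014.72.

Var[B] = 31014.72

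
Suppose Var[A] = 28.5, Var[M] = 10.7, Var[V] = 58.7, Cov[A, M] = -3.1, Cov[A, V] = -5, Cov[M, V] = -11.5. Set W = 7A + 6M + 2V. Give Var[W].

Var[W] = 1340.1

Var[W] = a²·Var[A] + b²·Var[M] + c²·Var[V] + 2ab·Cov[A, M] + 2ac·Cov[A, V] + 2bc·Cov[M, V], with a = 7, b = 6, c = 2.
= 1396.5 + 385.2 + 234.8 + (-260.4) + (-140) + (-276)
= 1340.1.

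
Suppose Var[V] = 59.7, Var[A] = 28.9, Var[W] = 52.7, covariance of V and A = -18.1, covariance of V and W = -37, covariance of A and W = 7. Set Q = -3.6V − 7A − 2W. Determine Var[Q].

Var[Q] = a²·Var[V] + b²·Var[A] + c²·Var[W] + 2ab·covariance of V and A + 2ac·covariance of V and W + 2bc·covariance of A and W, with a = -3.6, b = -7, c = -2.
= 773.712 + 1416.1 + 210.8 + (-912.24) + (-532.8) + 196
= 1151.572.

Var[Q] = 1151.572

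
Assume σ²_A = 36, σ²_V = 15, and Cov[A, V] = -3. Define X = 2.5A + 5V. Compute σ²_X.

σ²_X = 525

σ²_X = a²·σ²_A + b²·σ²_V + 2ab·Cov[A, V] with a = 2.5, b = 5.
= 2.5²·36 + 5²·15 + 2·2.5·5·(-3)
= 225 + 375 + (-75) = 525.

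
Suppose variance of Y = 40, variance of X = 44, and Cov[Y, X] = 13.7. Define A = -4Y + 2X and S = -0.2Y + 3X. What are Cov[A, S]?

Cov[A, S] = 126.12

By bilinearity, Cov[A, S] = ac·variance of Y + bd·variance of X + (ad+bc)·Cov[Y, X], with a=-4, b=2, c=-0.2, d=3.
ac·variance of Y = (-4)·(-0.2)·40 = 32
bd·variance of X = 2·3·44 = 264
(ad+bc)·Cov[Y, X] = (-12.4)·13.7 = -169.88
Cov[A, S] = 32 + 264 + (-169.88) = 126.12.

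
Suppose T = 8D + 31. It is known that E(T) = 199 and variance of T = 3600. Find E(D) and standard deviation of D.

From T = 8D + 31: E(T) = a·E(D) + b, so E(D) = (E(T) − b)/a = (199 − 31)/8 = 21.
standard deviation of T = √3600 = 60.
standard deviation of T = |a|·standard deviation of D, so standard deviation of D = 60/|8| = 7.5.

E(D) = 21, standard deviation of D = 7.5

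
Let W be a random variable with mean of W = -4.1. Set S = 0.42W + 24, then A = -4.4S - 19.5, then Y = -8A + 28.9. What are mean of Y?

mean of Y = 969.0856

mean of S = 0.42·(-4.1) + 24 = 22.278.
mean of A = (-4.4)·22.278 + (-19.5) = -117.5232.
mean of Y = (-8)·(-117.5232) + 28.9 = 969.0856.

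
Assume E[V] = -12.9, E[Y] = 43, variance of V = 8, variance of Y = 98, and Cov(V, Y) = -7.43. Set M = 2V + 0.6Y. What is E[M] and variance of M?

E[M] = 0, variance of M = 49.448

E[M] = 2·E[V] + 0.6·E[Y] = 2·(-12.9) + 0.6·43 = 0.
variance of M = a²·variance of V + b²·variance of Y + 2ab·Cov(V, Y) with a = 2, b = 0.6.
= 2²·8 + 0.6²·98 + 2·2·0.6·(-7.43)
= 32 + 35.28 + (-17.832) = 49.448.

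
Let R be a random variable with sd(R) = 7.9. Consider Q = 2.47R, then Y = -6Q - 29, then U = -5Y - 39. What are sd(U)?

sd(Q) = |2.47|·7.9 = 19.513.
sd(Y) = |-6|·19.513 = 117.078.
sd(U) = |-5|·117.078 = 585.39.

sd(U) = 585.39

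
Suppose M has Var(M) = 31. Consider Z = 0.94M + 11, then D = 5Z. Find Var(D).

Var(Z) = 0.94²·31 = 27.3916.
Var(D) = 5²·27.3916 = 684.79.

Var(D) = 684.79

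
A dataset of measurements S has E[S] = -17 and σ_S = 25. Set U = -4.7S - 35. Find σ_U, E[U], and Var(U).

U = -4.7S - 35 is linear with a = -4.7, b = -35.
σ_U = |a|·σ_S = |-4.7|·25 = 117.5.
E[U] = a·E[S] + b = (-4.7)·(-17) + (-35) = 44.9.
Var(S) = 25² = 625.
Var(U) = a²·Var(S) = (-4.7)²·625 = 13806.25 (the additive constant -35 does not affect variance).

σ_U = 117.5, E[U] = 44.9, Var(U) = 13806.25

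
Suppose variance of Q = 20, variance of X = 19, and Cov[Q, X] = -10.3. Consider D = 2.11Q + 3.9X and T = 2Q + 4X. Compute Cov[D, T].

Cov[D, T] = 213.528

By bilinearity, Cov[D, T] = ac·variance of Q + bd·variance of X + (ad+bc)·Cov[Q, X], with a=2.11, b=3.9, c=2, d=4.
ac·variance of Q = 2.11·2·20 = 84.4
bd·variance of X = 3.9·4·19 = 296.4
(ad+bc)·Cov[Q, X] = (16.24)·(-10.3) = -167.272
Cov[D, T] = 84.4 + 296.4 + (-167.272) = 213.528.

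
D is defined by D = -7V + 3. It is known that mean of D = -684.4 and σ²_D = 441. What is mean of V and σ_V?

mean of V = 98.2, σ_V = 3

From D = -7V + 3: mean of D = a·mean of V + b, so mean of V = (mean of D − b)/a = (-684.4 − 3)/(-7) = 98.2.
σ_D = √441 = 21.
σ_D = |a|·σ_V, so σ_V = 21/|-7| = 3.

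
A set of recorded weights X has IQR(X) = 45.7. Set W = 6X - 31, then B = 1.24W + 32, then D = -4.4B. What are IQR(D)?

IQR(W) = |6|·45.7 = 274.2.
IQR(B) = |1.24|·274.2 = 340.008.
IQR(D) = |-4.4|·340.008 = 1496.0352.

IQR(D) = 1496.0352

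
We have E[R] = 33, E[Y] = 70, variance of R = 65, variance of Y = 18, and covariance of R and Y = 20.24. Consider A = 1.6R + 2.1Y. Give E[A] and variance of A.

E[A] = 199.8, variance of A = 381.7928

E[A] = 1.6·E[R] + 2.1·E[Y] = 1.6·33 + 2.1·70 = 199.8.
variance of A = a²·variance of R + b²·variance of Y + 2ab·covariance of R and Y with a = 1.6, b = 2.1.
= 1.6²·65 + 2.1²·18 + 2·1.6·2.1·20.24
= 166.4 + 79.38 + 136.0128 = 381.7928.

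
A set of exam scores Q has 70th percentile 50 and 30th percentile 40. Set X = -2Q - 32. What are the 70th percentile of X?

Since a = -2 < 0 the transformation is decreasing, reversing order: the 70th percentile of X corresponds to the 30th percentile of Q.
So P_{70}(X) = a·P_{30}(Q) + b = (-2)·40 + (-32) = -112.

70th percentile of X = -112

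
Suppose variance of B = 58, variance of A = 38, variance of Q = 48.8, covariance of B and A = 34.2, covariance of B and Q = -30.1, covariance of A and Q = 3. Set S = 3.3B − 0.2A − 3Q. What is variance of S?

variance of S = 1626.776

variance of S = a²·variance of B + b²·variance of A + c²·variance of Q + 2ab·covariance of B and A + 2ac·covariance of B and Q + 2bc·covariance of A and Q, with a = 3.3, b = -0.2, c = -3.
= 631.62 + 1.52 + 439.2 + (-45.144) + 595.98 + 3.6
= 1626.776.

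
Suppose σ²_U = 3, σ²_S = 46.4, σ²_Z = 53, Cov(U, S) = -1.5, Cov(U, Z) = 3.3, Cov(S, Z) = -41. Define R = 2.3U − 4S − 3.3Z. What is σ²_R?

σ²_R = a²·σ²_U + b²·σ²_S + c²·σ²_Z + 2ab·Cov(U, S) + 2ac·Cov(U, Z) + 2bc·Cov(S, Z), with a = 2.3, b = -4, c = -3.3.
= 15.87 + 742.4 + 577.17 + 27.6 + (-50.094) + (-1082.4)
= 230.546.

σ²_R = 230.546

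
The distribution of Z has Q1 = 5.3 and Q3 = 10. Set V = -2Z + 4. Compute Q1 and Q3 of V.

Q1(V) = -16, Q3(V) = -6.6

a = -2 < 0 reverses order: Q1(V) comes from Q3(Z), Q3(V) from Q1(Z).
Q1(V) = (-2)·10 + 4 = -16; Q3(V) = (-2)·5.3 + 4 = -6.6.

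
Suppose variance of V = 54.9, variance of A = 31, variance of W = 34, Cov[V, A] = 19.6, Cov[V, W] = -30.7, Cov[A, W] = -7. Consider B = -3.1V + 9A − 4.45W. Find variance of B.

variance of B = a²·variance of V + b²·variance of A + c²·variance of W + 2ab·Cov[V, A] + 2ac·Cov[V, W] + 2bc·Cov[A, W], with a = -3.1, b = 9, c = -4.45.
= 527.589 + 2511 + 673.285 + (-1093.68) + (-847.013) + 560.7
= 2331.881.

variance of B = 2331.881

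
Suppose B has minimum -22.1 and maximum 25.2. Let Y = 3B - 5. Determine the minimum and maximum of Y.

a = 3 > 0, so min(Y) = a·min(B)+b = 3·(-22.1) + (-5) = -71.3 and max(Y) = 3·25.2 + (-5) = 70.6.

min(Y) = -71.3, max(Y) = 70.6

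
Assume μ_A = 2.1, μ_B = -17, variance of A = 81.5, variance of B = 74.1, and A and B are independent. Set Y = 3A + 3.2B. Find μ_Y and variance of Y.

μ_Y = -48.1, variance of Y = 1492.284

μ_Y = 3·μ_A + 3.2·μ_B = 3·2.1 + 3.2·(-17) = -48.1.
variance of Y = a²·variance of A + b²·variance of B + 2ab·Cov[A, B] with a = 3, b = 3.2.
Independence gives Cov[A, B] = 0.
= 3²·81.5 + 3.2²·74.1 + 2·3·3.2·0
= 733.5 + 758.784 + 0 = 1492.284.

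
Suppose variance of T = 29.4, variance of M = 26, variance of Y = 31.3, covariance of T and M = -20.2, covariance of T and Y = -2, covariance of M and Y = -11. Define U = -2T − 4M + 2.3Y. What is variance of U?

variance of U = 596.777

variance of U = a²·variance of T + b²·variance of M + c²·variance of Y + 2ab·covariance of T and M + 2ac·covariance of T and Y + 2bc·covariance of M and Y, with a = -2, b = -4, c = 2.3.
= 117.6 + 416 + 165.577 + (-323.2) + 18.4 + 202.4
= 596.777.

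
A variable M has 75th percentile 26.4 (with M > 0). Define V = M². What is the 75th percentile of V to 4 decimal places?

75th percentile of V = 696.96

M² is increasing, so P_{75}(V) = g(P_{75}(M)) = 696.96.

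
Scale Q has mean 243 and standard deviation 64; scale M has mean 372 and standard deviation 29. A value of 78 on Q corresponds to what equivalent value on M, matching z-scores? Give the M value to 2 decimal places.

M = 297.23

z = (78 − 243)/64 ≈ -2.5781.
M = 372 + z·29 = 372 + (78 − 243)·29/64 ≈ 297.23.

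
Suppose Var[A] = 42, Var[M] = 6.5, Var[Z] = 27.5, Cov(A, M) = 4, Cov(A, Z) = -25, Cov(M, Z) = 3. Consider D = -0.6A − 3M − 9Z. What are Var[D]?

Var[D] = 2207.52

Var[D] = a²·Var[A] + b²·Var[M] + c²·Var[Z] + 2ab·Cov(A, M) + 2ac·Cov(A, Z) + 2bc·Cov(M, Z), with a = -0.6, b = -3, c = -9.
= 15.12 + 58.5 + 2227.5 + 14.4 + (-270) + 162
= 2207.52.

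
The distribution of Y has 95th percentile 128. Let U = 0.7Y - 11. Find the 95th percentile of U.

95th percentile of U = 78.6

Since a = 0.7 > 0 the transformation is increasing, so the 95th percentile of U = a·(P_{95} of Y) + b = 0.7·128 + (-11) = 78.6.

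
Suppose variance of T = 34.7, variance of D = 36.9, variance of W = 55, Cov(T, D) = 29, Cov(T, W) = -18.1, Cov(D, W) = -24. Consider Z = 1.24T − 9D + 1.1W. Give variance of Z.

variance of Z = 2887.34792

variance of Z = a²·variance of T + b²·variance of D + c²·variance of W + 2ab·Cov(T, D) + 2ac·Cov(T, W) + 2bc·Cov(D, W), with a = 1.24, b = -9, c = 1.1.
= 53.35472 + 2988.9 + 66.55 + (-647.28) + (-49.3768) + 475.2
= 2887.34792.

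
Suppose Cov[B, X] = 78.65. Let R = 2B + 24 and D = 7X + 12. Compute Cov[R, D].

Cov[R, D] = a·c·Cov[B, X] = 2·7·78.65 = 1101.1. Additive constants drop out.

Cov[R, D] = 1101.1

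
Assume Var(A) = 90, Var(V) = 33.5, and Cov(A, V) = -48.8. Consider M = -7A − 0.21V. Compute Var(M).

Var(M) = a²·Var(A) + b²·Var(V) + 2ab·Cov(A, V) with a = -7, b = -0.21.
= (-7)²·90 + (-0.21)²·33.5 + 2·(-7)·(-0.21)·(-48.8)
= 4410 + 1.47735 + (-143.472) = 4268.00535.

Var(M) = 4268.00535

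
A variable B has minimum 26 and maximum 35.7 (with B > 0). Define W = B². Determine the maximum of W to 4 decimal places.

B² is increasing on this domain, so max(W) comes from max(B) = 35.7: max(W) = square(35.7) = 1274.49.

max(W) = 1274.49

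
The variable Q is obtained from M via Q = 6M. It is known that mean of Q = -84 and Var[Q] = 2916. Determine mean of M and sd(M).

mean of M = -14, sd(M) = 9

From Q = 6M: mean of Q = a·mean of M + b, so mean of M = (mean of Q − b)/a = (-84 − 0)/6 = -14.
sd(Q) = √2916 = 54.
sd(Q) = |a|·sd(M), so sd(M) = 54/|6| = 9.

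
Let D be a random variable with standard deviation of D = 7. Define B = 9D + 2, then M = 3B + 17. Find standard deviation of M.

standard deviation of M = 189

standard deviation of B = |9|·7 = 63.
standard deviation of M = |3|·63 = 189.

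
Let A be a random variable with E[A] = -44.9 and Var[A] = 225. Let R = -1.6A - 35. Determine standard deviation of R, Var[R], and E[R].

standard deviation of R = 24, Var[R] = 576, E[R] = 36.84

R = -1.6A - 35 is linear with a = -1.6, b = -35.
standard deviation of A = √225 = 15.
standard deviation of R = |a|·standard deviation of A = |-1.6|·15 = 24.
Var[R] = a²·Var[A] = (-1.6)²·225 = 576 (the additive constant -35 does not affect variance).
E[R] = a·E[A] + b = (-1.6)·(-44.9) + (-35) = 36.84.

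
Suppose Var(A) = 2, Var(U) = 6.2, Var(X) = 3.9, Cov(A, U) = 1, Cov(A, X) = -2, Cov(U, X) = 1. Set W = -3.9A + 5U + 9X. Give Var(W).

Var(W) = 692.72

Var(W) = a²·Var(A) + b²·Var(U) + c²·Var(X) + 2ab·Cov(A, U) + 2ac·Cov(A, X) + 2bc·Cov(U, X), with a = -3.9, b = 5, c = 9.
= 30.42 + 155 + 315.9 + (-39) + 140.4 + 90
= 692.72.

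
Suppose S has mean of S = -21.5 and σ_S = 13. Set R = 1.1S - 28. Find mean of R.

R = 1.1S - 28 is linear with a = 1.1, b = -28.
mean of R = a·mean of S + b = 1.1·(-21.5) + (-28) = -51.65.

mean of R = -51.65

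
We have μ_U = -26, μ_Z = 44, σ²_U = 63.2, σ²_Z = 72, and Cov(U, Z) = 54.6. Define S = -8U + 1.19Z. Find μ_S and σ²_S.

μ_S = 260.36, σ²_S = 3107.1752

μ_S = (-8)·μ_U + 1.19·μ_Z = (-8)·(-26) + 1.19·44 = 260.36.
σ²_S = a²·σ²_U + b²·σ²_Z + 2ab·Cov(U, Z) with a = -8, b = 1.19.
= (-8)²·63.2 + 1.19²·72 + 2·(-8)·1.19·54.6
= 4044.8 + 101.9592 + (-1039.584) = 3107.1752.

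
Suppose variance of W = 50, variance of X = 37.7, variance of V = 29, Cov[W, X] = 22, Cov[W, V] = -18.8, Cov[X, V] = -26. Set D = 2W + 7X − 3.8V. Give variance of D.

variance of D = a²·variance of W + b²·variance of X + c²·variance of V + 2ab·Cov[W, X] + 2ac·Cov[W, V] + 2bc·Cov[X, V], with a = 2, b = 7, c = -3.8.
= 200 + 1847.3 + 418.76 + 616 + 285.76 + 1383.2
= 4751.02.

variance of D = 4751.02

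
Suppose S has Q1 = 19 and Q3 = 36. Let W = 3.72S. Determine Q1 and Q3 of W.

Q1(W) = 70.68, Q3(W) = 133.92

a = 3.72 > 0: Q1(W) = a·Q1(S)+b = 70.68, Q3(W) = a·Q3(S)+b = 133.92.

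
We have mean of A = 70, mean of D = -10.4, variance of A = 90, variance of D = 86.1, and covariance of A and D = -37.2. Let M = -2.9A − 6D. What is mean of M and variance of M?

mean of M = (-2.9)·mean of A + (-6)·mean of D = (-2.9)·70 + (-6)·(-10.4) = -140.6.
variance of M = a²·variance of A + b²·variance of D + 2ab·covariance of A and D with a = -2.9, b = -6.
= (-2.9)²·90 + (-6)²·86.1 + 2·(-2.9)·(-6)·(-37.2)
= 756.9 + 3099.6 + (-1294.56) = 2561.94.

mean of M = -140.6, variance of M = 2561.94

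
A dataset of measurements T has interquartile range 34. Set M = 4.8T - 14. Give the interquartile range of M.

Under M = aT + b, IQR(M) = |a|·IQR(T) = |4.8|·34 = 163.2 (shifts cancel; spread scales by |a|).

IQR(M) = 163.2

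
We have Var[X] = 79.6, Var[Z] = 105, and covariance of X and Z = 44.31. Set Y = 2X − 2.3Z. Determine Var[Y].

Var[Y] = 466.198

Var[Y] = a²·Var[X] + b²·Var[Z] + 2ab·covariance of X and Z with a = 2, b = -2.3.
= 2²·79.6 + (-2.3)²·105 + 2·2·(-2.3)·44.31
= 318.4 + 555.45 + (-407.652) = 466.198.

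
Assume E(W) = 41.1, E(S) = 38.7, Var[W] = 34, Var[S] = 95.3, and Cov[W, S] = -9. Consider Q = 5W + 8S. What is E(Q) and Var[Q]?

E(Q) = 5·E(W) + 8·E(S) = 5·41.1 + 8·38.7 = 515.1.
Var[Q] = a²·Var[W] + b²·Var[S] + 2ab·Cov[W, S] with a = 5, b = 8.
= 5²·34 + 8²·95.3 + 2·5·8·(-9)
= 850 + 6099.2 + (-720) = 6229.2.

E(Q) = 515.1, Var[Q] = 6229.2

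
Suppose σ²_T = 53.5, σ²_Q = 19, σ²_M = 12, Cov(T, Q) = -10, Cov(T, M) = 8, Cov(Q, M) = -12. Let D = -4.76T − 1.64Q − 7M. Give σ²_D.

σ²_D = a²·σ²_T + b²·σ²_Q + c²·σ²_M + 2ab·Cov(T, Q) + 2ac·Cov(T, M) + 2bc·Cov(Q, M), with a = -4.76, b = -1.64, c = -7.
= 1212.1816 + 51.1024 + 588 + (-156.128) + 533.12 + (-275.52)
= 1952.756.

σ²_D = 1952.756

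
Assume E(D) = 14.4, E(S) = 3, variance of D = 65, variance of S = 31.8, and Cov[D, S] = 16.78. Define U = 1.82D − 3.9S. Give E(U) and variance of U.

E(U) = 1.82·E(D) + (-3.9)·E(S) = 1.82·14.4 + (-3.9)·3 = 14.508.
variance of U = a²·variance of D + b²·variance of S + 2ab·Cov[D, S] with a = 1.82, b = -3.9.
= 1.82²·65 + (-3.9)²·31.8 + 2·1.82·(-3.9)·16.78
= 215.306 + 483.678 + (-238.20888) = 460.77512.

E(U) = 14.508, variance of U = 460.77512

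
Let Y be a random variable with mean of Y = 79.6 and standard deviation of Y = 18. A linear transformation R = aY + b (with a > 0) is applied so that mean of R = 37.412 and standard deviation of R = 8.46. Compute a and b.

a = 0.47, b = 0

standard deviation of R = a·standard deviation of Y (a > 0), so a = 8.46/18 = 0.47.
mean of R = a·mean of Y + b, so b = 37.412 − 0.47·79.6 = 0.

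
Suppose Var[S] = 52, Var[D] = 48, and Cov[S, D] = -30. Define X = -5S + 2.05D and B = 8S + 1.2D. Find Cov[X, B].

Cov[X, B] = -2273.92

By bilinearity, Cov[X, B] = ac·Var[S] + bd·Var[D] + (ad+bc)·Cov[S, D], with a=-5, b=2.05, c=8, d=1.2.
ac·Var[S] = (-5)·8·52 = -2080
bd·Var[D] = 2.05·1.2·48 = 118.08
(ad+bc)·Cov[S, D] = (10.4)·(-30) = -312
Cov[X, B] = -2080 + 118.08 + (-312) = -2273.92.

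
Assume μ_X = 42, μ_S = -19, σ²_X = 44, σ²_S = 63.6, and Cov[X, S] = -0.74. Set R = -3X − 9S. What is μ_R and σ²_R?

μ_R = 45, σ²_R = 5507.64

μ_R = (-3)·μ_X + (-9)·μ_S = (-3)·42 + (-9)·(-19) = 45.
σ²_R = a²·σ²_X + b²·σ²_S + 2ab·Cov[X, S] with a = -3, b = -9.
= (-3)²·44 + (-9)²·63.6 + 2·(-3)·(-9)·(-0.74)
= 396 + 5151.6 + (-39.96) = 5507.64.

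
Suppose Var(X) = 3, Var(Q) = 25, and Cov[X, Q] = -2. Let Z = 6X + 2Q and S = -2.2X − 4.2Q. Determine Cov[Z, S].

By bilinearity, Cov[Z, S] = ac·Var(X) + bd·Var(Q) + (ad+bc)·Cov[X, Q], with a=6, b=2, c=-2.2, d=-4.2.
ac·Var(X) = 6·(-2.2)·3 = -39.6
bd·Var(Q) = 2·(-4.2)·25 = -210
(ad+bc)·Cov[X, Q] = (-29.6)·(-2) = 59.2
Cov[Z, S] = -39.6 + (-210) + 59.2 = -190.4.

Cov[Z, S] = -190.4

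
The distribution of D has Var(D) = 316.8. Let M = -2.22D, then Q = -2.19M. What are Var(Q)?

Var(Q) = 7488.233039232

Var(M) = (-2.22)²·316.8 = 1561.31712.
Var(Q) = (-2.19)²·1561.31712 = 7488.233039232.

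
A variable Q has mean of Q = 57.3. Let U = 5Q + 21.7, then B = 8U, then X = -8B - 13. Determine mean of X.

mean of X = -19737.8

mean of U = 5·57.3 + 21.7 = 308.2.
mean of B = 8·308.2 = 2465.6.
mean of X = (-8)·2465.6 + (-13) = -19737.8.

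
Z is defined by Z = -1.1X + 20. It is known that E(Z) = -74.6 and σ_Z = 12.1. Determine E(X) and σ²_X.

From Z = -1.1X + 20: E(Z) = a·E(X) + b, so E(X) = (E(Z) − b)/a = (-74.6 − 20)/(-1.1) = 86.
σ²_Z = 12.1² = 146.41.
σ²_Z = a²·σ²_X, so σ²_X = 146.41/(-1.1)² = 121.

E(X) = 86, σ²_X = 121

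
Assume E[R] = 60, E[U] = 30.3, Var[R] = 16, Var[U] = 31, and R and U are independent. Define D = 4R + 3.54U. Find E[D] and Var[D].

E[D] = 347.262, Var[D] = 644.4796

E[D] = 4·E[R] + 3.54·E[U] = 4·60 + 3.54·30.3 = 347.262.
Var[D] = a²·Var[R] + b²·Var[U] + 2ab·Cov(R, U) with a = 4, b = 3.54.
Independence gives Cov(R, U) = 0.
= 4²·16 + 3.54²·31 + 2·4·3.54·0
= 256 + 388.4796 + 0 = 644.4796.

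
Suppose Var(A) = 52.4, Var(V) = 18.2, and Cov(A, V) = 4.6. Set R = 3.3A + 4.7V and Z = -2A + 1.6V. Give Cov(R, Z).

By bilinearity, Cov(R, Z) = ac·Var(A) + bd·Var(V) + (ad+bc)·Cov(A, V), with a=3.3, b=4.7, c=-2, d=1.6.
ac·Var(A) = 3.3·(-2)·52.4 = -345.84
bd·Var(V) = 4.7·1.6·18.2 = 136.864
(ad+bc)·Cov(A, V) = (-4.12)·4.6 = -18.952
Cov(R, Z) = -345.84 + 136.864 + (-18.952) = -227.928.

Cov(R, Z) = -227.928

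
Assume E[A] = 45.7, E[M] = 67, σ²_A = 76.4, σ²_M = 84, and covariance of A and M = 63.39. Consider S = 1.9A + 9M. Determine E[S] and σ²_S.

E[S] = 1.9·E[A] + 9·E[M] = 1.9·45.7 + 9·67 = 689.83.
σ²_S = a²·σ²_A + b²·σ²_M + 2ab·covariance of A and M with a = 1.9, b = 9.
= 1.9²·76.4 + 9²·84 + 2·1.9·9·63.39
= 275.804 + 6804 + 2167.938 = 9247.742.

E[S] = 689.83, σ²_S = 9247.742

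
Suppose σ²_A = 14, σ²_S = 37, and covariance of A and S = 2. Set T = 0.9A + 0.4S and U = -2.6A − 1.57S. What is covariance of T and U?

covariance of T and U = -60.902

By bilinearity, covariance of T and U = ac·σ²_A + bd·σ²_S + (ad+bc)·covariance of A and S, with a=0.9, b=0.4, c=-2.6, d=-1.57.
ac·σ²_A = 0.9·(-2.6)·14 = -32.76
bd·σ²_S = 0.4·(-1.57)·37 = -23.236
(ad+bc)·covariance of A and S = (-2.453)·2 = -4.906
covariance of T and U = -32.76 + (-23.236) + (-4.906) = -60.902.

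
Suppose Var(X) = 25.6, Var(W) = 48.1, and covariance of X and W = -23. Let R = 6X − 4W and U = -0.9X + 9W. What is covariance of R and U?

By bilinearity, covariance of R and U = ac·Var(X) + bd·Var(W) + (ad+bc)·covariance of X and W, with a=6, b=-4, c=-0.9, d=9.
ac·Var(X) = 6·(-0.9)·25.6 = -138.24
bd·Var(W) = (-4)·9·48.1 = -1731.6
(ad+bc)·covariance of X and W = (57.6)·(-23) = -1324.8
covariance of R and U = -138.24 + (-1731.6) + (-1324.8) = -3194.64.

covariance of R and U = -3194.64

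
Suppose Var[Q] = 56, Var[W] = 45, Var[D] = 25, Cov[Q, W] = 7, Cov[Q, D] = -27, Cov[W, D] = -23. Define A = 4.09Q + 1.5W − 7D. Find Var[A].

Var[A] = 4377.9336

Var[A] = a²·Var[Q] + b²·Var[W] + c²·Var[D] + 2ab·Cov[Q, W] + 2ac·Cov[Q, D] + 2bc·Cov[W, D], with a = 4.09, b = 1.5, c = -7.
= 936.7736 + 101.25 + 1225 + 85.89 + 1546.02 + 483
= 4377.9336.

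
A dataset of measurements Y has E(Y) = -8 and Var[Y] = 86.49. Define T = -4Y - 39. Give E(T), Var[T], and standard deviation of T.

E(T) = -7, Var[T] = 1383.84, standard deviation of T = 37.2

T = -4Y - 39 is linear with a = -4, b = -39.
E(T) = a·E(Y) + b = (-4)·(-8) + (-39) = -7.
Var[T] = a²·Var[Y] = (-4)²·86.49 = 1383.84 (the additive constant -39 does not affect variance).
standard deviation of Y = √86.49 = 9.3.
standard deviation of T = |a|·standard deviation of Y = |-4|·9.3 = 37.2.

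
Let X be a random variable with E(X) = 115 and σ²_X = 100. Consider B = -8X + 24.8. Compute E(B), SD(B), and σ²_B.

E(B) = -895.2, SD(B) = 80, σ²_B = 6400

B = -8X + 24.8 is linear with a = -8, b = 24.8.
E(B) = a·E(X) + b = (-8)·115 + 24.8 = -895.2.
SD(X) = √100 = 10.
SD(B) = |a|·SD(X) = |-8|·10 = 80.
σ²_B = a²·σ²_X = (-8)²·100 = 6400 (the additive constant 24.8 does not affect variance).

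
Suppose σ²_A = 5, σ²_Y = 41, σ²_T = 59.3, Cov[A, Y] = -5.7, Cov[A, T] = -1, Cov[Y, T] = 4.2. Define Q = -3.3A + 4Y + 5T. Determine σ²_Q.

σ²_Q = a²·σ²_A + b²·σ²_Y + c²·σ²_T + 2ab·Cov[A, Y] + 2ac·Cov[A, T] + 2bc·Cov[Y, T], with a = -3.3, b = 4, c = 5.
= 54.45 + 656 + 1482.5 + 150.48 + 33 + 168
= 2544.43.

σ²_Q = 2544.43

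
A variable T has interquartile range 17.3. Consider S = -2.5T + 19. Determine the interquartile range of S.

Under S = aT + b, IQR(S) = |a|·IQR(T) = |-2.5|·17.3 = 43.25 (shifts cancel; spread scales by |a|).

IQR(S) = 43.25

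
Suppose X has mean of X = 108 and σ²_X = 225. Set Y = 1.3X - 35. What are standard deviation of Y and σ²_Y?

standard deviation of Y = 19.5, σ²_Y = 380.25

Y = 1.3X - 35 is linear with a = 1.3, b = -35.
standard deviation of X = √225 = 15.
standard deviation of Y = |a|·standard deviation of X = |1.3|·15 = 19.5.
σ²_Y = a²·σ²_X = 1.3²·225 = 380.25 (the additive constant -35 does not affect variance).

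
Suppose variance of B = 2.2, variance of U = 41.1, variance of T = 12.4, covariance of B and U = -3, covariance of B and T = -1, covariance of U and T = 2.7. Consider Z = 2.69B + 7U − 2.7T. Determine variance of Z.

variance of Z = 1919.70142

variance of Z = a²·variance of B + b²·variance of U + c²·variance of T + 2ab·covariance of B and U + 2ac·covariance of B and T + 2bc·covariance of U and T, with a = 2.69, b = 7, c = -2.7.
= 15.91942 + 2013.9 + 90.396 + (-112.98) + 14.526 + (-102.06)
= 1919.70142.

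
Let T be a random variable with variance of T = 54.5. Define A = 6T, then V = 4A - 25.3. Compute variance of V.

variance of A = 6²·54.5 = 1962.
variance of V = 4²·1962 = 31392.

variance of V = 31392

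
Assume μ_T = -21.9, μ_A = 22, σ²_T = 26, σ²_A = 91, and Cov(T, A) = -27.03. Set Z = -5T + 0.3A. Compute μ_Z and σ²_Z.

μ_Z = (-5)·μ_T + 0.3·μ_A = (-5)·(-21.9) + 0.3·22 = 116.1.
σ²_Z = a²·σ²_T + b²·σ²_A + 2ab·Cov(T, A) with a = -5, b = 0.3.
= (-5)²·26 + 0.3²·91 + 2·(-5)·0.3·(-27.03)
= 650 + 8.19 + 81.09 = 739.28.

μ_Z = 116.1, σ²_Z = 739.28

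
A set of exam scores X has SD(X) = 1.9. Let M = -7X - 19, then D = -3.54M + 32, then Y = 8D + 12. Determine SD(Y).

SD(M) = |-7|·1.9 = 13.3.
SD(D) = |-3.54|·13.3 = 47.082.
SD(Y) = |8|·47.082 = 376.656.

SD(Y) = 376.656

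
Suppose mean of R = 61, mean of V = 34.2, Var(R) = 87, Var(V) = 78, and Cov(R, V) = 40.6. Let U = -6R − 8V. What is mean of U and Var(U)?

mean of U = (-6)·mean of R + (-8)·mean of V = (-6)·61 + (-8)·34.2 = -639.6.
Var(U) = a²·Var(R) + b²·Var(V) + 2ab·Cov(R, V) with a = -6, b = -8.
= (-6)²·87 + (-8)²·78 + 2·(-6)·(-8)·40.6
= 3132 + 4992 + 3897.6 = 12021.6.

mean of U = -639.6, Var(U) = 12021.6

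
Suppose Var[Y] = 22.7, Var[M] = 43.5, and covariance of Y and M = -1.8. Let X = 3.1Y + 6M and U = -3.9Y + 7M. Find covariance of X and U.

By bilinearity, covariance of X and U = ac·Var[Y] + bd·Var[M] + (ad+bc)·covariance of Y and M, with a=3.1, b=6, c=-3.9, d=7.
ac·Var[Y] = 3.1·(-3.9)·22.7 = -274.443
bd·Var[M] = 6·7·43.5 = 1827
(ad+bc)·covariance of Y and M = (-1.7)·(-1.8) = 3.06
covariance of X and U = -274.443 + 1827 + 3.06 = 1555.617.

covariance of X and U = 1555.617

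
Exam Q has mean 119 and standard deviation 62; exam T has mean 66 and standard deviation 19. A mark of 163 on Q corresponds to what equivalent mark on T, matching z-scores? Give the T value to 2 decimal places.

T = 79.48

z = (163 − 119)/62 ≈ 0.7097.
T = 66 + z·19 = 66 + (163 − 119)·19/62 ≈ 79.48.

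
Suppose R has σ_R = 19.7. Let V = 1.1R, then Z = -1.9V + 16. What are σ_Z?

σ_V = |1.1|·19.7 = 21.67.
σ_Z = |-1.9|·21.67 = 41.173.

σ_Z = 41.173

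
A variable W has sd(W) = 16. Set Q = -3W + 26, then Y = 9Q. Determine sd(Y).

sd(Q) = |-3|·16 = 48.
sd(Y) = |9|·48 = 432.

sd(Y) = 432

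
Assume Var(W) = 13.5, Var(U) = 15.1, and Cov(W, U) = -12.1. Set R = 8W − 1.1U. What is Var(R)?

Var(R) = a²·Var(W) + b²·Var(U) + 2ab·Cov(W, U) with a = 8, b = -1.1.
= 8²·13.5 + (-1.1)²·15.1 + 2·8·(-1.1)·(-12.1)
= 864 + 18.271 + 212.96 = 1095.231.

Var(R) = 1095.231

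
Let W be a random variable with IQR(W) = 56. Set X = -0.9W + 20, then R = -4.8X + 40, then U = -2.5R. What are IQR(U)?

IQR(X) = |-0.9|·56 = 50.4.
IQR(R) = |-4.8|·50.4 = 241.92.
IQR(U) = |-2.5|·241.92 = 604.8.

IQR(U) = 604.8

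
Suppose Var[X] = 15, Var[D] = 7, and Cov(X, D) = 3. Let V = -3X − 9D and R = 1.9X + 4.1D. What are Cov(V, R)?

Cov(V, R) = -432

By bilinearity, Cov(V, R) = ac·Var[X] + bd·Var[D] + (ad+bc)·Cov(X, D), with a=-3, b=-9, c=1.9, d=4.1.
ac·Var[X] = (-3)·1.9·15 = -85.5
bd·Var[D] = (-9)·4.1·7 = -258.3
(ad+bc)·Cov(X, D) = (-29.4)·3 = -88.2
Cov(V, R) = -85.5 + (-258.3) + (-88.2) = -432.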